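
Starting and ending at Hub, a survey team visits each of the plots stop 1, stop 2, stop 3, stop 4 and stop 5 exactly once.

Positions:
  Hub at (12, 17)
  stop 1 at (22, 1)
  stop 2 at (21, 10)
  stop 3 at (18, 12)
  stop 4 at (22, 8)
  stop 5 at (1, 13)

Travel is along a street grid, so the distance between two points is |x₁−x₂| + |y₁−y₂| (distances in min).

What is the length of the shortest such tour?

74 min — the shortest possible round trip.

With 5 stops there are 5!/2 = 60 distinct round trips (a route and its reverse cost the same).
Hub - stop 1 - stop 2 - stop 3 - stop 4 - stop 5 - Hub: 26+10+5+8+26+15 = 90
Hub - stop 1 - stop 2 - stop 3 - stop 5 - stop 4 - Hub: 26+10+5+18+26+19 = 104
Hub - stop 1 - stop 2 - stop 4 - stop 3 - stop 5 - Hub: 26+10+3+8+18+15 = 80
Hub - stop 1 - stop 2 - stop 4 - stop 5 - stop 3 - Hub: 26+10+3+26+18+11 = 94
Hub - stop 1 - stop 2 - stop 5 - stop 3 - stop 4 - Hub: 26+10+23+18+8+19 = 104
Hub - stop 1 - stop 2 - stop 5 - stop 4 - stop 3 - Hub: 26+10+23+26+8+11 = 104
Hub - stop 1 - stop 3 - stop 2 - stop 4 - stop 5 - Hub: 26+15+5+3+26+15 = 90
Hub - stop 1 - stop 3 - stop 2 - stop 5 - stop 4 - Hub: 26+15+5+23+26+19 = 114
Hub - stop 1 - stop 3 - stop 4 - stop 2 - stop 5 - Hub: 26+15+8+3+23+15 = 90
Hub - stop 1 - stop 3 - stop 4 - stop 5 - stop 2 - Hub: 26+15+8+26+23+16 = 114
Hub - stop 1 - stop 3 - stop 5 - stop 2 - stop 4 - Hub: 26+15+18+23+3+19 = 104
Hub - stop 1 - stop 3 - stop 5 - stop 4 - stop 2 - Hub: 26+15+18+26+3+16 = 104
Hub - stop 1 - stop 4 - stop 2 - stop 3 - stop 5 - Hub: 26+7+3+5+18+15 = 74
Hub - stop 1 - stop 4 - stop 2 - stop 5 - stop 3 - Hub: 26+7+3+23+18+11 = 88
… (46 more)
The minimum is 74.
One optimal route: Hub → stop 1 → stop 4 → stop 2 → stop 3 → stop 5 → Hub (or its reverse).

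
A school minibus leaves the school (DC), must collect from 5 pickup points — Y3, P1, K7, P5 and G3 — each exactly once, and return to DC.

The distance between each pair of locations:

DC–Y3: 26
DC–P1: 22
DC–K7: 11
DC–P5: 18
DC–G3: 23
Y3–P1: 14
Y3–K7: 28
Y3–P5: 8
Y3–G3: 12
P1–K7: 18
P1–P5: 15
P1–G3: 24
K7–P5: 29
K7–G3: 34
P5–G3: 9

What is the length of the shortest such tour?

Shortest round trip = 82.

There are 60 distinct closed tours to check (reversals are equivalent).
DC→Y3→P1→K7→P5→G3→DC: 26+14+18+29+9+23 = 119
DC→Y3→P1→K7→G3→P5→DC: 26+14+18+34+9+18 = 119
DC→Y3→P1→P5→K7→G3→DC: 26+14+15+29+34+23 = 141
DC→Y3→P1→P5→G3→K7→DC: 26+14+15+9+34+11 = 109
DC→Y3→P1→G3→K7→P5→DC: 26+14+24+34+29+18 = 145
DC→Y3→P1→G3→P5→K7→DC: 26+14+24+9+29+11 = 113
DC→Y3→K7→P1→P5→G3→DC: 26+28+18+15+9+23 = 119
DC→Y3→K7→P1→G3→P5→DC: 26+28+18+24+9+18 = 123
DC→Y3→K7→P5→P1→G3→DC: 26+28+29+15+24+23 = 145
DC→Y3→K7→P5→G3→P1→DC: 26+28+29+9+24+22 = 138
DC→Y3→K7→G3→P1→P5→DC: 26+28+34+24+15+18 = 145
DC→Y3→K7→G3→P5→P1→DC: 26+28+34+9+15+22 = 134
DC→Y3→P5→P1→K7→G3→DC: 26+8+15+18+34+23 = 124
DC→Y3→P5→P1→G3→K7→DC: 26+8+15+24+34+11 = 118
… (46 more)
DC→K7→P1→Y3→G3→P5→DC: 11+18+14+12+9+18 = 82  ← best
The minimum is 82.
One optimal route: DC → K7 → P1 → Y3 → G3 → P5 → DC (or its reverse).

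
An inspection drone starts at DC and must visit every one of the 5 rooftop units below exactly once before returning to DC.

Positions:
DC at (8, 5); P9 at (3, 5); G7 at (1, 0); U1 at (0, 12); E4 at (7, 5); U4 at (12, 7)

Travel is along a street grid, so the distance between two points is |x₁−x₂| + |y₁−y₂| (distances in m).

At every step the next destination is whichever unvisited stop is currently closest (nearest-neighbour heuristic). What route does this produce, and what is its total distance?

48 m along DC → E4 → P9 → G7 → U1 → U4 → DC.

At DC the remaining stops are E4 1, P9 5, U4 6, G7 12, U1 15; go to E4.
At E4 the remaining stops are P9 4, U4 7, G7 11, U1 14; go to P9.
At P9 the remaining stops are G7 7, U1 10, U4 11; go to G7.
At G7 the remaining stops are U1 13, U4 18; go to U1.
At U1 the remaining stops are U4 17; go to U4.
Return U4→DC: 6.
Total = 1 + 4 + 7 + 13 + 17 + 6 = 48.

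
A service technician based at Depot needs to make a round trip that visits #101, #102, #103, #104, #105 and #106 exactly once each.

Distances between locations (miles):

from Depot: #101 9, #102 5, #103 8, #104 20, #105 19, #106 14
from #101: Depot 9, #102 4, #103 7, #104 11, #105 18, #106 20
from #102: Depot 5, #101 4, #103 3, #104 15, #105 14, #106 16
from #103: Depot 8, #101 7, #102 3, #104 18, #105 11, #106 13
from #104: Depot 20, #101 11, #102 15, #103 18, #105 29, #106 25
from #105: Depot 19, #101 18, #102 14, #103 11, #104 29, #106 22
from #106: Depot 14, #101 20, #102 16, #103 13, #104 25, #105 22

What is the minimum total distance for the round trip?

With 6 stops there are 6!/2 = 360 distinct round trips (a route and its reverse cost the same).
Depot-#101-#102-#103-#104-#105-#106-Depot: 9+4+3+18+29+22+14 = 99
Depot-#101-#102-#103-#104-#106-#105-Depot: 9+4+3+18+25+22+19 = 100
Depot-#101-#102-#103-#105-#104-#106-Depot: 9+4+3+11+29+25+14 = 95
Depot-#101-#102-#103-#105-#106-#104-Depot: 9+4+3+11+22+25+20 = 94
Depot-#101-#102-#103-#106-#104-#105-Depot: 9+4+3+13+25+29+19 = 102
Depot-#101-#102-#103-#106-#105-#104-Depot: 9+4+3+13+22+29+20 = 100
Depot-#101-#102-#104-#103-#105-#106-Depot: 9+4+15+18+11+22+14 = 93
Depot-#101-#102-#104-#103-#106-#105-Depot: 9+4+15+18+13+22+19 = 100
… (352 more)
Depot-#101-#104-#102-#103-#105-#106-Depot: 9+11+15+3+11+22+14 = 85  ← best
The minimum is 85.
One optimal route: Depot → #101 → #104 → #102 → #103 → #105 → #106 → Depot (or its reverse).

Shortest round trip = 85 miles.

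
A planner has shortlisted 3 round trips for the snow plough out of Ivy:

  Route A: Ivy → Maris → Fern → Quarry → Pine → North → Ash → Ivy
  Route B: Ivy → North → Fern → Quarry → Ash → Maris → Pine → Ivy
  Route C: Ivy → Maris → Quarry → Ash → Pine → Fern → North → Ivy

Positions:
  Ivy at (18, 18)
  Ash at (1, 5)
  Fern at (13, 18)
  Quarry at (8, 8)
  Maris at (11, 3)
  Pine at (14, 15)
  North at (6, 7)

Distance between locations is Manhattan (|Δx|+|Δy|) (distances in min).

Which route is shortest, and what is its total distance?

Route A: 22 + 17 + 15 + 13 + 16 + 7 + 30 = 120
Route B: 23 + 18 + 15 + 10 + 12 + 15 + 7 = 100
Route C: 22 + 8 + 10 + 23 + 4 + 18 + 23 = 108

Shortest is Route B, total 100 min.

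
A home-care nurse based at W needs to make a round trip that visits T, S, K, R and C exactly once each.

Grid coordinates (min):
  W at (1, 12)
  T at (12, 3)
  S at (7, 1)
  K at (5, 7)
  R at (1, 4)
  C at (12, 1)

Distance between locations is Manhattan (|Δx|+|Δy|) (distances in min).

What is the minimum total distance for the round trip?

Shortest round trip = 44 min.

There are 60 distinct closed tours to check (reversals are equivalent).
W-T-S-K-R-C-W: 20+7+8+7+14+22 = 78
W-T-S-K-C-R-W: 20+7+8+13+14+8 = 70
W-T-S-R-K-C-W: 20+7+9+7+13+22 = 78
W-T-S-R-C-K-W: 20+7+9+14+13+9 = 72
W-T-S-C-K-R-W: 20+7+5+13+7+8 = 60
W-T-S-C-R-K-W: 20+7+5+14+7+9 = 62
W-T-K-S-R-C-W: 20+11+8+9+14+22 = 84
W-T-K-S-C-R-W: 20+11+8+5+14+8 = 66
W-T-K-R-S-C-W: 20+11+7+9+5+22 = 74
W-T-K-R-C-S-W: 20+11+7+14+5+17 = 74
W-T-K-C-S-R-W: 20+11+13+5+9+8 = 66
W-T-K-C-R-S-W: 20+11+13+14+9+17 = 84
W-T-R-S-K-C-W: 20+12+9+8+13+22 = 84
W-T-R-S-C-K-W: 20+12+9+5+13+9 = 68
… (46 more)
W-K-T-C-S-R-W: 9+11+2+5+9+8 = 44  ← best
The minimum is 44.
One optimal route: W → K → T → C → S → R → W (or its reverse).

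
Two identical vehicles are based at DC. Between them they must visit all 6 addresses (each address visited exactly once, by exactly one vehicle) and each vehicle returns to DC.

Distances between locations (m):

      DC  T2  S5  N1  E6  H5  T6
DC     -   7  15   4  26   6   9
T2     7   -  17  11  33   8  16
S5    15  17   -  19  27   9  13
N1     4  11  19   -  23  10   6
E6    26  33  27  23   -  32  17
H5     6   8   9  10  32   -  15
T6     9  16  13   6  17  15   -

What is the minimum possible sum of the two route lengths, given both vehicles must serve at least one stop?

83 m — the smallest possible combined total.

There are 2^5 − 1 = 31 ways to divide the 6 stops into two non-empty groups. For each, the best each vehicle can do is its own shortest tour through its group:
  {T2} + {S5, N1, E6, H5, T6}: 14 + 69 = 83
  {S5} + {T2, N1, E6, H5, T6}: 30 + 74 = 104
  {T2, S5} + {N1, E6, H5, T6}: 39 + 65 = 104
  {N1} + {T2, S5, E6, H5, T6}: 8 + 77 = 85
  {T2, N1} + {S5, E6, H5, T6}: 22 + 68 = 90
  {S5, N1} + {T2, E6, H5, T6}: 38 + 73 = 111
  … (31 splits in total)
Best: vehicle 1 DC → T2 → DC = 14; vehicle 2 DC → N1 → T6 → E6 → S5 → H5 → DC = 69; combined 83.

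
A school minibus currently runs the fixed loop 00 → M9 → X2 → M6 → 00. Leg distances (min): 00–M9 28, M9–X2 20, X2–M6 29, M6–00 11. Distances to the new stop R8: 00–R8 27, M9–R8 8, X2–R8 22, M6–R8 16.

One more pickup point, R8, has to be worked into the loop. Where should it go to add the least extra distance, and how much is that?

Adding 7 min by placing R8 on the 00–M9 leg.

Insertion cost between consecutive stops i–j is d(i,R8) + d(R8,j) − d(i,j):
  between 00 and M9: 27 + 8 − 28 = 7
  between M9 and X2: 8 + 22 − 20 = 10
  between X2 and M6: 22 + 16 − 29 = 9
  between M6 and 00: 16 + 27 − 11 = 32
Cheapest insertion is between 00 and M9, adding 7.
New total = 88 + 7 = 95.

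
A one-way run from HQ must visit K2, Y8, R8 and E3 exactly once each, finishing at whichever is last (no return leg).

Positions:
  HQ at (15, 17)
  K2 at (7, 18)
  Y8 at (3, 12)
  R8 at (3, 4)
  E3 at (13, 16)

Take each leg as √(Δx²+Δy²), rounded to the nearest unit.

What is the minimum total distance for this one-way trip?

Minimum one-way distance = 23.

There are 4! = 24 possible orderings.
HQ - K2 - Y8 - R8 - E3: 8+7+8+16 = 39
HQ - K2 - Y8 - E3 - R8: 8+7+11+16 = 42
HQ - K2 - R8 - Y8 - E3: 8+15+8+11 = 42
HQ - K2 - R8 - E3 - Y8: 8+15+16+11 = 50
HQ - K2 - E3 - Y8 - R8: 8+6+11+8 = 33
HQ - K2 - E3 - R8 - Y8: 8+6+16+8 = 38
HQ - Y8 - K2 - R8 - E3: 13+7+15+16 = 51
HQ - Y8 - K2 - E3 - R8: 13+7+6+16 = 42
HQ - Y8 - R8 - K2 - E3: 13+8+15+6 = 42
HQ - Y8 - R8 - E3 - K2: 13+8+16+6 = 43
HQ - Y8 - E3 - K2 - R8: 13+11+6+15 = 45
HQ - Y8 - E3 - R8 - K2: 13+11+16+15 = 55
HQ - R8 - K2 - Y8 - E3: 18+15+7+11 = 51
HQ - R8 - K2 - E3 - Y8: 18+15+6+11 = 50
… (10 more)
HQ - E3 - K2 - Y8 - R8: 2+6+7+8 = 23  ← best
The minimum is 23.
One shortest path: HQ → E3 → K2 → Y8 → R8.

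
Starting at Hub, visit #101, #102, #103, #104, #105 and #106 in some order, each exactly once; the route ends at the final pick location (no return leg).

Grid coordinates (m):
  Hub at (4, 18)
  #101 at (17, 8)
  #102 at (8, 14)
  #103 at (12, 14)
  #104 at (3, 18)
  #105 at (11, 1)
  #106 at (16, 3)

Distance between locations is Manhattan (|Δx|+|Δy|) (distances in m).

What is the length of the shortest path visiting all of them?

38 m — the minimum one-way total.

There are 6! = 720 possible orderings.
Hub → #101 → #102 → #103 → #104 → #105 → #106: 23+15+4+13+25+7 = 87
Hub → #101 → #102 → #103 → #104 → #106 → #105: 23+15+4+13+28+7 = 90
Hub → #101 → #102 → #103 → #105 → #104 → #106: 23+15+4+14+25+28 = 109
Hub → #101 → #102 → #103 → #105 → #106 → #104: 23+15+4+14+7+28 = 91
Hub → #101 → #102 → #103 → #106 → #104 → #105: 23+15+4+15+28+25 = 110
Hub → #101 → #102 → #103 → #106 → #105 → #104: 23+15+4+15+7+25 = 89
Hub → #101 → #102 → #104 → #103 → #105 → #106: 23+15+9+13+14+7 = 81
Hub → #101 → #102 → #104 → #103 → #106 → #105: 23+15+9+13+15+7 = 82
… (712 more)
Hub → #104 → #102 → #103 → #101 → #106 → #105: 1+9+4+11+6+7 = 38  ← best
The minimum is 38.
One shortest path: Hub → #104 → #102 → #103 → #101 → #106 → #105.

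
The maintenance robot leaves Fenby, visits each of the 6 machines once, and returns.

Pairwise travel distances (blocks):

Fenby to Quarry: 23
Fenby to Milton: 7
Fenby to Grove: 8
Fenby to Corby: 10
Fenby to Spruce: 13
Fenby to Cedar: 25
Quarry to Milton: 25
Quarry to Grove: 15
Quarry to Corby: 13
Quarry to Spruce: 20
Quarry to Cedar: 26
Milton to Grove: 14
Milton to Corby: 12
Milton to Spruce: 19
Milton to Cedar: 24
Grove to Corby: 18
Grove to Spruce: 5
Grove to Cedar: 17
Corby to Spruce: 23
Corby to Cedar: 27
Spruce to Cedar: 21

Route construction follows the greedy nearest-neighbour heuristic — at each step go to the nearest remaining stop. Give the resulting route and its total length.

Nearest-neighbour total = 98 blocks; route Fenby → Milton → Corby → Quarry → Grove → Spruce → Cedar → Fenby.

At Fenby the remaining stops are Milton 7, Grove 8, Corby 10, Spruce 13, Quarry 23, Cedar 25; go to Milton.
At Milton the remaining stops are Corby 12, Grove 14, Spruce 19, Cedar 24, Quarry 25; go to Corby.
At Corby the remaining stops are Quarry 13, Grove 18, Spruce 23, Cedar 27; go to Quarry.
At Quarry the remaining stops are Grove 15, Spruce 20, Cedar 26; go to Grove.
At Grove the remaining stops are Spruce 5, Cedar 17; go to Spruce.
At Spruce the remaining stops are Cedar 21; go to Cedar.
Return Cedar→Fenby: 25.
Total = 7 + 12 + 13 + 15 + 5 + 21 + 25 = 98.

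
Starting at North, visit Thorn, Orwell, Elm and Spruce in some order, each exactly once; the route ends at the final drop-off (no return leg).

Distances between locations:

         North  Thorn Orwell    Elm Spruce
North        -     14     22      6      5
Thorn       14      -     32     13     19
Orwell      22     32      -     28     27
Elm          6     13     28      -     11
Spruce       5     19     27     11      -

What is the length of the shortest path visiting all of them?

61 — the minimum one-way total.

There are 4! = 24 possible orderings.
North - Thorn - Orwell - Elm - Spruce: 14+32+28+11 = 85
North - Thorn - Orwell - Spruce - Elm: 14+32+27+11 = 84
North - Thorn - Elm - Orwell - Spruce: 14+13+28+27 = 82
North - Thorn - Elm - Spruce - Orwell: 14+13+11+27 = 65
North - Thorn - Spruce - Orwell - Elm: 14+19+27+28 = 88
North - Thorn - Spruce - Elm - Orwell: 14+19+11+28 = 72
North - Orwell - Thorn - Elm - Spruce: 22+32+13+11 = 78
North - Orwell - Thorn - Spruce - Elm: 22+32+19+11 = 84
North - Orwell - Elm - Thorn - Spruce: 22+28+13+19 = 82
North - Orwell - Elm - Spruce - Thorn: 22+28+11+19 = 80
North - Orwell - Spruce - Thorn - Elm: 22+27+19+13 = 81
North - Orwell - Spruce - Elm - Thorn: 22+27+11+13 = 73
North - Elm - Thorn - Orwell - Spruce: 6+13+32+27 = 78
North - Elm - Thorn - Spruce - Orwell: 6+13+19+27 = 65
… (10 more)
North - Spruce - Elm - Thorn - Orwell: 5+11+13+32 = 61  ← best
The minimum is 61.
One shortest path: North → Spruce → Elm → Thorn → Orwell.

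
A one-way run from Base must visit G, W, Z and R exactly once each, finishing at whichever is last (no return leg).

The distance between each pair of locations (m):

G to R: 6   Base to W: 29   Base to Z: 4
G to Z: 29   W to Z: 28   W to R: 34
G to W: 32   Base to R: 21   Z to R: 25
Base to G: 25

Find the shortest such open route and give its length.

There are 4! = 24 possible orderings.
Base→G→W→Z→R: 25+32+28+25 = 110
Base→G→W→R→Z: 25+32+34+25 = 116
Base→G→Z→W→R: 25+29+28+34 = 116
Base→G→Z→R→W: 25+29+25+34 = 113
Base→G→R→W→Z: 25+6+34+28 = 93
Base→G→R→Z→W: 25+6+25+28 = 84
Base→W→G→Z→R: 29+32+29+25 = 115
Base→W→G→R→Z: 29+32+6+25 = 92
Base→W→Z→G→R: 29+28+29+6 = 92
Base→W→Z→R→G: 29+28+25+6 = 88
Base→W→R→G→Z: 29+34+6+29 = 98
Base→W→R→Z→G: 29+34+25+29 = 117
Base→Z→G→W→R: 4+29+32+34 = 99
Base→Z→G→R→W: 4+29+6+34 = 73
… (10 more)
Base→Z→R→G→W: 4+25+6+32 = 67  ← best
The minimum is 67.
One shortest path: Base → Z → R → G → W.

67 m — the minimum one-way total.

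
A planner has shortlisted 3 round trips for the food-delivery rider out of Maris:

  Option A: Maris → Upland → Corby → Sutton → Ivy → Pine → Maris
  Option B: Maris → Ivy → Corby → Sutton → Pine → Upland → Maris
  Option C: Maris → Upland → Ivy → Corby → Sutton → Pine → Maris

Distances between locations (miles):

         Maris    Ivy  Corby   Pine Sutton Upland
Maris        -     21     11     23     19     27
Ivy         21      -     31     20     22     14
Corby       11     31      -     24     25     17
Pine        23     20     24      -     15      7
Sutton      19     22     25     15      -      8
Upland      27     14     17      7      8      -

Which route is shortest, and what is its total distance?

Option A: 27 + 17 + 25 + 22 + 20 + 23 = 134
Option B: 21 + 31 + 25 + 15 + 7 + 27 = 126
Option C: 27 + 14 + 31 + 25 + 15 + 23 = 135

126 miles — Option B is the shortest.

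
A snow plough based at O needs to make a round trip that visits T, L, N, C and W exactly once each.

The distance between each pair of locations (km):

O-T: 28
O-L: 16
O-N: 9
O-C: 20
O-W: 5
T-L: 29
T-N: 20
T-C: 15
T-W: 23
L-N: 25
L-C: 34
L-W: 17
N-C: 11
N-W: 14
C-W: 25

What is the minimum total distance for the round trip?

O → T → L → N → C → W → O: 28+29+25+11+25+5 = 123
O → T → L → N → W → C → O: 28+29+25+14+25+20 = 141
O → T → L → C → N → W → O: 28+29+34+11+14+5 = 121
O → T → L → C → W → N → O: 28+29+34+25+14+9 = 139
O → T → L → W → N → C → O: 28+29+17+14+11+20 = 119
O → T → L → W → C → N → O: 28+29+17+25+11+9 = 119
O → T → N → L → C → W → O: 28+20+25+34+25+5 = 137
O → T → N → L → W → C → O: 28+20+25+17+25+20 = 135
O → T → N → C → L → W → O: 28+20+11+34+17+5 = 115
O → T → N → C → W → L → O: 28+20+11+25+17+16 = 117
O → T → N → W → L → C → O: 28+20+14+17+34+20 = 133
O → T → N → W → C → L → O: 28+20+14+25+34+16 = 137
O → T → C → L → N → W → O: 28+15+34+25+14+5 = 121
O → T → C → L → W → N → O: 28+15+34+17+14+9 = 117
… (46 more)
O → N → C → T → L → W → O: 9+11+15+29+17+5 = 86  ← best
The minimum is 86.
One optimal route: O → N → C → T → L → W → O (or its reverse).

86 km — the shortest possible round trip.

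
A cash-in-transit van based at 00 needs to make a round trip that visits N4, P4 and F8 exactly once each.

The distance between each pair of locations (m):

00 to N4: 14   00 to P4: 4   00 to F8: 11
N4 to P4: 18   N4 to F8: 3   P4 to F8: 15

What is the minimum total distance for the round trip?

00 - N4 - P4 - F8 - 00: 14+18+15+11 = 58
00 - N4 - F8 - P4 - 00: 14+3+15+4 = 36
00 - P4 - N4 - F8 - 00: 4+18+3+11 = 36
The minimum is 36.
One optimal route: 00 → N4 → F8 → P4 → 00 (or its reverse).

Minimum total distance: 36 m.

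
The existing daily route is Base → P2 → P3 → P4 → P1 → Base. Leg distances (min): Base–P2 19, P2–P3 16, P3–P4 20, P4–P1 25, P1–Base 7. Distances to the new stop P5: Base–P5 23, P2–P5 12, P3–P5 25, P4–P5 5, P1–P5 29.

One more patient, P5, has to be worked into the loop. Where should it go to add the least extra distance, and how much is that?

Insertion cost between consecutive stops i–j is d(i,P5) + d(P5,j) − d(i,j):
  between Base and P2: 23 + 12 − 19 = 16
  between P2 and P3: 12 + 25 − 16 = 21
  between P3 and P4: 25 + 5 − 20 = 10
  between P4 and P1: 5 + 29 − 25 = 9
  between P1 and Base: 29 + 23 − 7 = 45
Cheapest insertion is between P4 and P1, adding 9.
New total = 87 + 9 = 96.

Minimum extra distance: 9 min, inserting P5 between P4 and P1.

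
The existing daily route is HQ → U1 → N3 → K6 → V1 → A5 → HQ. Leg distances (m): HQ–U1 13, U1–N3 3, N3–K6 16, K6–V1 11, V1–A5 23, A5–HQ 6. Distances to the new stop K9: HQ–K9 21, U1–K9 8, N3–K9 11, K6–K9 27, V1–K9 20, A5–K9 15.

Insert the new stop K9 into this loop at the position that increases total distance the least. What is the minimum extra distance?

Insertion cost between consecutive stops i–j is d(i,K9) + d(K9,j) − d(i,j):
  between HQ and U1: 21 + 8 − 13 = 16
  between U1 and N3: 8 + 11 − 3 = 16
  between N3 and K6: 11 + 27 − 16 = 22
  between K6 and V1: 27 + 20 − 11 = 36
  between V1 and A5: 20 + 15 − 23 = 12
  between A5 and HQ: 15 + 21 − 6 = 30
Cheapest insertion is between V1 and A5, adding 12.
New total = 72 + 12 = 84.

Adding 12 m by placing K9 on the V1–A5 leg.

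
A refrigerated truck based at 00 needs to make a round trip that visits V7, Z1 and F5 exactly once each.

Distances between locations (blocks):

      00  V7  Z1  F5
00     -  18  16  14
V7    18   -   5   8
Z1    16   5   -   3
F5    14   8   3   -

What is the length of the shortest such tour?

40 blocks — the shortest possible round trip.

00 → V7 → Z1 → F5 → 00: 18+5+3+14 = 40
00 → V7 → F5 → Z1 → 00: 18+8+3+16 = 45
00 → Z1 → V7 → F5 → 00: 16+5+8+14 = 43
The minimum is 40.
One optimal route: 00 → V7 → Z1 → F5 → 00 (or its reverse).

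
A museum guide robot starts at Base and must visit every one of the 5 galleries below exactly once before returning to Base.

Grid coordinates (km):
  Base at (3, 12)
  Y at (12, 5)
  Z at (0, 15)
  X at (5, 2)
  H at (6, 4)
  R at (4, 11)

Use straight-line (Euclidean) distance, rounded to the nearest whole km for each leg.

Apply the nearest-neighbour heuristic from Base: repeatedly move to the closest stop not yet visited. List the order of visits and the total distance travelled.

Total distance 41 km via the nearest-neighbour route Base → R → Z → H → X → Y → Base.

From Base: distances to unvisited — R=1, Z=4, H=9, X=10, Y=11. Nearest is R (1).
From R: distances to unvisited — Z=6, H=7, X=9, Y=10. Nearest is Z (6).
From Z: distances to unvisited — H=13, X=14, Y=16. Nearest is H (13).
From H: distances to unvisited — X=2, Y=6. Nearest is X (2).
From X: distances to unvisited — Y=8. Nearest is Y (8).
Return Y→Base: 11.
Total = 1 + 6 + 13 + 2 + 8 + 11 = 41.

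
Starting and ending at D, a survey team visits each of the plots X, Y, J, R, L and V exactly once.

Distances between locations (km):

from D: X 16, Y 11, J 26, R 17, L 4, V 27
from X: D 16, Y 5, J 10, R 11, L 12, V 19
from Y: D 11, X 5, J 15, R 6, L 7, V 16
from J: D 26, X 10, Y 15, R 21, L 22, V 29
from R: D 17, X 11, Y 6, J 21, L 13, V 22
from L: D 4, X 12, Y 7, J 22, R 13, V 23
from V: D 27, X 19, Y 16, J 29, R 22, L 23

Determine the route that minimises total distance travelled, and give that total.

D → X → Y → J → R → L → V → D: 16+5+15+21+13+23+27 = 120
D → X → Y → J → R → V → L → D: 16+5+15+21+22+23+4 = 106
D → X → Y → J → L → R → V → D: 16+5+15+22+13+22+27 = 120
D → X → Y → J → L → V → R → D: 16+5+15+22+23+22+17 = 120
D → X → Y → J → V → R → L → D: 16+5+15+29+22+13+4 = 104
D → X → Y → J → V → L → R → D: 16+5+15+29+23+13+17 = 118
D → X → Y → R → J → L → V → D: 16+5+6+21+22+23+27 = 120
D → X → Y → R → J → V → L → D: 16+5+6+21+29+23+4 = 104
… (352 more)
D → X → J → V → Y → R → L → D: 16+10+29+16+6+13+4 = 94  ← best
The minimum is 94.
One optimal route: D → X → J → V → Y → R → L → D (or its reverse).

Shortest round trip = 94 km.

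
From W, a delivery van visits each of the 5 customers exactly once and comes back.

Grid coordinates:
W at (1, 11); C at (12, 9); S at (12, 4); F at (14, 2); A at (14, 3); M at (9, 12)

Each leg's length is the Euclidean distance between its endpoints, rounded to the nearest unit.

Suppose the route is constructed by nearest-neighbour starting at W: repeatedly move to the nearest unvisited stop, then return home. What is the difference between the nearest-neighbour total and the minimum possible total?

Excess over optimum: 1.

From W: M=8, C=11, S=13, A=15, F=16 → choose M (8).
From M: C=4, S=9, A=10, F=11 → choose C (4).
From C: S=5, A=6, F=7 → choose S (5).
From S: A=2, F=3 → choose A (2).
From A: F=1 → choose F (1).
NN route W → M → C → S → A → F → W costs 36.
Optimal: W → S → F → A → C → M → W costs 35 (by enumerating all 60 distinct tours).
Excess = 36 − 35 = 1.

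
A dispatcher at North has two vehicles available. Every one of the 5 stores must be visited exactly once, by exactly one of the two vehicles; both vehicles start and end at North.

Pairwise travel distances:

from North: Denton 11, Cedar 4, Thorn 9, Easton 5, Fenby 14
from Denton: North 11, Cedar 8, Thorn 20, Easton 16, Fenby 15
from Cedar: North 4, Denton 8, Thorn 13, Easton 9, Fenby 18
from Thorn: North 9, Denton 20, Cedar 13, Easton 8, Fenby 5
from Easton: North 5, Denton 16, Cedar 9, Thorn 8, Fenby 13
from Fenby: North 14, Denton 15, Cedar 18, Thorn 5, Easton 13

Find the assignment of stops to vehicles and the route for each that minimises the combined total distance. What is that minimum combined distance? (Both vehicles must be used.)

51 — the smallest possible combined total.

Try each way of splitting the stops between the two vehicles (each non-empty) and, for each split, find the best tour for each vehicle:
  {Denton} + {Cedar, Thorn, Easton, Fenby}: 22 + 40 = 62
  {Cedar} + {Denton, Thorn, Easton, Fenby}: 8 + 44 = 52
  {Denton, Cedar} + {Thorn, Easton, Fenby}: 23 + 32 = 55
  {Thorn} + {Denton, Cedar, Easton, Fenby}: 18 + 45 = 63
  {Denton, Thorn} + {Cedar, Easton, Fenby}: 40 + 40 = 80
  {Cedar, Thorn} + {Denton, Easton, Fenby}: 26 + 44 = 70
  … (15 splits in total)
  {Easton} + {Denton, Cedar, Thorn, Fenby}: 10 + 41 = 51  ← best
Best: vehicle 1 North → Easton → North = 10; vehicle 2 North → Cedar → Denton → Fenby → Thorn → North = 41; combined 51.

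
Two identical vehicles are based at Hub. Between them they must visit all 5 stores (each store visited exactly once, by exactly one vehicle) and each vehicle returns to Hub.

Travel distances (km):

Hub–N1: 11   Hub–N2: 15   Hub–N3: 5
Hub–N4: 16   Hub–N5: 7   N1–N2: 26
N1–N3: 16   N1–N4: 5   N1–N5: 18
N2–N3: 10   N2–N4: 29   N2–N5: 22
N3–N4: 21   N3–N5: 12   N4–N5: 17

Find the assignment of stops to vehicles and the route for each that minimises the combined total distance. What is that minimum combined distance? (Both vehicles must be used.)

70 km — the smallest possible combined total.

There are 2^4 − 1 = 15 ways to divide the 5 stops into two non-empty groups. For each, the best each vehicle can do is its own shortest tour through its group:
  {N1} + {N2, N3, N4, N5}: 22 + 68 = 90
  {N2} + {N1, N3, N4, N5}: 30 + 50 = 80
  {N1, N2} + {N3, N4, N5}: 52 + 50 = 102
  {N3} + {N1, N2, N4, N5}: 10 + 70 = 80
  {N1, N3} + {N2, N4, N5}: 32 + 68 = 100
  {N2, N3} + {N1, N4, N5}: 30 + 40 = 70
  … (15 splits in total)
Best: vehicle 1 Hub → N2 → N3 → Hub = 30; vehicle 2 Hub → N1 → N4 → N5 → Hub = 40; combined 70.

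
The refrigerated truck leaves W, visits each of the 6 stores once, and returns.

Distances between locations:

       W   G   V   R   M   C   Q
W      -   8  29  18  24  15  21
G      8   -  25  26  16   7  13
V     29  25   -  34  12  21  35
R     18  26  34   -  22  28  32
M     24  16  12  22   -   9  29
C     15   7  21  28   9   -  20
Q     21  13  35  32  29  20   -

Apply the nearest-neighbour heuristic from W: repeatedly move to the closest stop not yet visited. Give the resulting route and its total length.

Total distance 123 via the nearest-neighbour route W → G → C → M → V → R → Q → W.

From W: distances to unvisited — G=8, C=15, R=18, Q=21, M=24, V=29. Nearest is G (8).
From G: distances to unvisited — C=7, Q=13, M=16, V=25, R=26. Nearest is C (7).
From C: distances to unvisited — M=9, Q=20, V=21, R=28. Nearest is M (9).
From M: distances to unvisited — V=12, R=22, Q=29. Nearest is V (12).
From V: distances to unvisited — R=34, Q=35. Nearest is R (34).
From R: distances to unvisited — Q=32. Nearest is Q (32).
Return Q→W: 21.
Total = 8 + 7 + 9 + 12 + 34 + 32 + 21 = 123.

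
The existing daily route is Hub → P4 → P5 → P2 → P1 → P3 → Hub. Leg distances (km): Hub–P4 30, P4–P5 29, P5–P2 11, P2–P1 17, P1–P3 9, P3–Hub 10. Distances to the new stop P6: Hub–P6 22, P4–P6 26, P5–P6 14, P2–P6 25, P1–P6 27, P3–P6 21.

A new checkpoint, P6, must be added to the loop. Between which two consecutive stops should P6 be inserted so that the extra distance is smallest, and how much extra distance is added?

Adding 11 km by placing P6 on the P4–P5 leg.

Insertion cost between consecutive stops i–j is d(i,P6) + d(P6,j) − d(i,j):
  between Hub and P4: 22 + 26 − 30 = 18
  between P4 and P5: 26 + 14 − 29 = 11
  between P5 and P2: 14 + 25 − 11 = 28
  between P2 and P1: 25 + 27 − 17 = 35
  between P1 and P3: 27 + 21 − 9 = 39
  between P3 and Hub: 21 + 22 − 10 = 33
Cheapest insertion is between P4 and P5, adding 11.
New total = 106 + 11 = 117.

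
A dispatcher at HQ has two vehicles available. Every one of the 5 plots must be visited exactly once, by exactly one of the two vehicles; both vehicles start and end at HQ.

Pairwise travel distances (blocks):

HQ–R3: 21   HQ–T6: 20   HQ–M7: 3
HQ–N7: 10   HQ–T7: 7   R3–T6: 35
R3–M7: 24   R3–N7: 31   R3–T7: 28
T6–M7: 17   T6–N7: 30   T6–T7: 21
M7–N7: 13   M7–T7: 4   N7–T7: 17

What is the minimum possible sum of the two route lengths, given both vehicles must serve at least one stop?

Check every non-empty split of the stops between the two vehicles; for each half take its own optimal tour:
  {R3} + {T6, M7, N7, T7}: 42 + 68 = 110
  {T6} + {R3, M7, N7, T7}: 40 + 76 = 116
  {R3, T6} + {M7, N7, T7}: 76 + 34 = 110
  {M7} + {R3, T6, N7, T7}: 6 + 104 = 110
  {R3, M7} + {T6, N7, T7}: 48 + 68 = 116
  {T6, M7} + {R3, N7, T7}: 40 + 76 = 116
  … (15 splits in total)
  {N7} + {R3, T6, M7, T7}: 20 + 84 = 104  ← best
Best: vehicle 1 HQ → N7 → HQ = 20; vehicle 2 HQ → R3 → T6 → M7 → T7 → HQ = 84; combined 104.

104 blocks — the smallest possible combined total.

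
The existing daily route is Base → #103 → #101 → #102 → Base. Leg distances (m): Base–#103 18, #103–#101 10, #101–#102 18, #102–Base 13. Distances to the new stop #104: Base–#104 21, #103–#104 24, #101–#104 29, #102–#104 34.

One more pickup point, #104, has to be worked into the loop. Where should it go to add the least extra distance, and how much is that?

+27 m — insert #104 between Base and #103.

Insertion cost between consecutive stops i–j is d(i,#104) + d(#104,j) − d(i,j):
  between Base and #103: 21 + 24 − 18 = 27
  between #103 and #101: 24 + 29 − 10 = 43
  between #101 and #102: 29 + 34 − 18 = 45
  between #102 and Base: 34 + 21 − 13 = 42
Cheapest insertion is between Base and #103, adding 27.
New total = 59 + 27 = 86.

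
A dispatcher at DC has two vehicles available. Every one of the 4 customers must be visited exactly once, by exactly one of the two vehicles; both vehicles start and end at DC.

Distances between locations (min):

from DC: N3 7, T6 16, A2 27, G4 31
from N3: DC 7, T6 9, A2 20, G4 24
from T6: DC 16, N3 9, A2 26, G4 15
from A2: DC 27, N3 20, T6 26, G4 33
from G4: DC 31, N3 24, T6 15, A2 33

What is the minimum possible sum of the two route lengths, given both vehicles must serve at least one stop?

105 min — the smallest possible combined total.

Try each way of splitting the stops between the two vehicles (each non-empty) and, for each split, find the best tour for each vehicle:
  {N3} + {T6, A2, G4}: 14 + 91 = 105
  {T6} + {N3, A2, G4}: 32 + 91 = 123
  {N3, T6} + {A2, G4}: 32 + 91 = 123
  {A2} + {N3, T6, G4}: 54 + 62 = 116
  {N3, A2} + {T6, G4}: 54 + 62 = 116
  {T6, A2} + {N3, G4}: 69 + 62 = 131
  … (7 splits in total)
Best: vehicle 1 DC → N3 → DC = 14; vehicle 2 DC → T6 → G4 → A2 → DC = 91; combined 105.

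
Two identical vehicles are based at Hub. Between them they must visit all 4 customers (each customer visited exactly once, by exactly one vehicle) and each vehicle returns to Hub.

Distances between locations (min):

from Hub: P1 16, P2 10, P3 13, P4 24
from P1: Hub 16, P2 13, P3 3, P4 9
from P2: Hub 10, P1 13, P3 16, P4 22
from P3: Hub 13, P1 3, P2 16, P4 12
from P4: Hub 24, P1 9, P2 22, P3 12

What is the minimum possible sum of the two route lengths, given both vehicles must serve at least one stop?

Minimum combined distance: 69 min.

Check every non-empty split of the stops between the two vehicles; for each half take its own optimal tour:
  {P1} + {P2, P3, P4}: 32 + 57 = 89
  {P2} + {P1, P3, P4}: 20 + 49 = 69
  {P1, P2} + {P3, P4}: 39 + 49 = 88
  {P3} + {P1, P2, P4}: 26 + 56 = 82
  {P1, P3} + {P2, P4}: 32 + 56 = 88
  {P2, P3} + {P1, P4}: 39 + 49 = 88
  … (7 splits in total)
Best: vehicle 1 Hub → P2 → Hub = 20; vehicle 2 Hub → P3 → P1 → P4 → Hub = 49; combined 69.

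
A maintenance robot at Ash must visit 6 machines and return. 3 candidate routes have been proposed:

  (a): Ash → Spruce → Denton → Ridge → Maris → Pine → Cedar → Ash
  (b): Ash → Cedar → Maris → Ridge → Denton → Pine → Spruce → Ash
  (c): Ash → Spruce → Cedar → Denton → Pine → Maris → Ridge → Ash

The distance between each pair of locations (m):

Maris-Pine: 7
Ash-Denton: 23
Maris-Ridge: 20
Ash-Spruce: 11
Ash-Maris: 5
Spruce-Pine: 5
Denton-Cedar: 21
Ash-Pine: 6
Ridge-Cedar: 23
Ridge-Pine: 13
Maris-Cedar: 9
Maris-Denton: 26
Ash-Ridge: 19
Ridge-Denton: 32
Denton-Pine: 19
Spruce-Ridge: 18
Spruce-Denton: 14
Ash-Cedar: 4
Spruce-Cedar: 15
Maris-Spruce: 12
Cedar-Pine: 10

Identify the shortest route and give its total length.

(a): 11 + 14 + 32 + 20 + 7 + 10 + 4 = 98
(b): 4 + 9 + 20 + 32 + 19 + 5 + 11 = 100
(c): 11 + 15 + 21 + 19 + 7 + 20 + 19 = 112

98 m — (a) is the shortest.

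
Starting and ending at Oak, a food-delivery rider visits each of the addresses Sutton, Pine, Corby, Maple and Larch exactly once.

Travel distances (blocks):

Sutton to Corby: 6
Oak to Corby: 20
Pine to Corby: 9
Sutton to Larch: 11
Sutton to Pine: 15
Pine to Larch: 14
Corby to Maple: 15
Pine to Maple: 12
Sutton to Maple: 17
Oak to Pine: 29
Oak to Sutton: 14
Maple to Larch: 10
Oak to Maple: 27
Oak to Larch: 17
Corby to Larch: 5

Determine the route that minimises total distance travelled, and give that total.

68 blocks — the shortest possible round trip.

With 5 stops there are 5!/2 = 60 distinct round trips (a route and its reverse cost the same).
Oak - Sutton - Pine - Corby - Maple - Larch - Oak: 14+15+9+15+10+17 = 80
Oak - Sutton - Pine - Corby - Larch - Maple - Oak: 14+15+9+5+10+27 = 80
Oak - Sutton - Pine - Maple - Corby - Larch - Oak: 14+15+12+15+5+17 = 78
Oak - Sutton - Pine - Maple - Larch - Corby - Oak: 14+15+12+10+5+20 = 76
Oak - Sutton - Pine - Larch - Corby - Maple - Oak: 14+15+14+5+15+27 = 90
Oak - Sutton - Pine - Larch - Maple - Corby - Oak: 14+15+14+10+15+20 = 88
Oak - Sutton - Corby - Pine - Maple - Larch - Oak: 14+6+9+12+10+17 = 68
Oak - Sutton - Corby - Pine - Larch - Maple - Oak: 14+6+9+14+10+27 = 80
Oak - Sutton - Corby - Maple - Pine - Larch - Oak: 14+6+15+12+14+17 = 78
Oak - Sutton - Corby - Maple - Larch - Pine - Oak: 14+6+15+10+14+29 = 88
Oak - Sutton - Corby - Larch - Pine - Maple - Oak: 14+6+5+14+12+27 = 78
Oak - Sutton - Corby - Larch - Maple - Pine - Oak: 14+6+5+10+12+29 = 76
Oak - Sutton - Maple - Pine - Corby - Larch - Oak: 14+17+12+9+5+17 = 74
Oak - Sutton - Maple - Pine - Larch - Corby - Oak: 14+17+12+14+5+20 = 82
… (46 more)
The minimum is 68.
One optimal route: Oak → Sutton → Corby → Pine → Maple → Larch → Oak (or its reverse).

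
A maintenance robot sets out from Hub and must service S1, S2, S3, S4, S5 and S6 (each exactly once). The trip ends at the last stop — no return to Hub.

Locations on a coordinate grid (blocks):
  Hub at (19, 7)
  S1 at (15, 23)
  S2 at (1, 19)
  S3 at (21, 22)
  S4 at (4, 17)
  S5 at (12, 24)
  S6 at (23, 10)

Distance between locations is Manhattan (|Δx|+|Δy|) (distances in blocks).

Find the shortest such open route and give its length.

There are 6! = 720 possible orderings.
Hub → S1 → S2 → S3 → S4 → S5 → S6: 20+18+23+22+15+25 = 123
Hub → S1 → S2 → S3 → S4 → S6 → S5: 20+18+23+22+26+25 = 134
Hub → S1 → S2 → S3 → S5 → S4 → S6: 20+18+23+11+15+26 = 113
Hub → S1 → S2 → S3 → S5 → S6 → S4: 20+18+23+11+25+26 = 123
Hub → S1 → S2 → S3 → S6 → S4 → S5: 20+18+23+14+26+15 = 116
Hub → S1 → S2 → S3 → S6 → S5 → S4: 20+18+23+14+25+15 = 115
Hub → S1 → S2 → S4 → S3 → S5 → S6: 20+18+5+22+11+25 = 101
Hub → S1 → S2 → S4 → S3 → S6 → S5: 20+18+5+22+14+25 = 104
… (712 more)
Hub → S6 → S3 → S1 → S5 → S4 → S2: 7+14+7+4+15+5 = 52  ← best
The minimum is 52.
One shortest path: Hub → S6 → S3 → S1 → S5 → S4 → S2.

52 blocks — the minimum one-way total.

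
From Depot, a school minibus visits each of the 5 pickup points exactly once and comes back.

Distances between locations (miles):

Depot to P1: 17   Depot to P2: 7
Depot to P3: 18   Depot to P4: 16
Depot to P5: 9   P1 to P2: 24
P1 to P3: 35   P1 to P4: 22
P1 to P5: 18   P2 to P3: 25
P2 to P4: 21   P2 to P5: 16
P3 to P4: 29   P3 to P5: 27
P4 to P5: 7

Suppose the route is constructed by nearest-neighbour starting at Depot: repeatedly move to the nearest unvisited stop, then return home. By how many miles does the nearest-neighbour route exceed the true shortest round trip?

The nearest-neighbour route is 2 miles longer than optimal.

From Depot: P2=7, P5=9, P4=16, P1=17, P3=18 → choose P2 (7).
From P2: P5=16, P4=21, P1=24, P3=25 → choose P5 (16).
From P5: P4=7, P1=18, P3=27 → choose P4 (7).
From P4: P1=22, P3=29 → choose P1 (22).
From P1: P3=35 → choose P3 (35).
NN route Depot → P2 → P5 → P4 → P1 → P3 → Depot costs 105.
Optimal: Depot → P1 → P5 → P4 → P3 → P2 → Depot costs 103 (by enumerating all 60 distinct tours).
Excess = 105 − 103 = 2.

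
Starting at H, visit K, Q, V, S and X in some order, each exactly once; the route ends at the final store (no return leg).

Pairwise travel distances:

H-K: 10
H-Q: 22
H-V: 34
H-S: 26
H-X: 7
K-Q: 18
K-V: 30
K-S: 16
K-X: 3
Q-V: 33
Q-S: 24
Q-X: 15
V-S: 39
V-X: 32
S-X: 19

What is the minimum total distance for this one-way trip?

There are 5! = 120 possible orderings.
H - K - Q - V - S - X: 10+18+33+39+19 = 119
H - K - Q - V - X - S: 10+18+33+32+19 = 112
H - K - Q - S - V - X: 10+18+24+39+32 = 123
H - K - Q - S - X - V: 10+18+24+19+32 = 103
H - K - Q - X - V - S: 10+18+15+32+39 = 114
H - K - Q - X - S - V: 10+18+15+19+39 = 101
H - K - V - Q - S - X: 10+30+33+24+19 = 116
H - K - V - Q - X - S: 10+30+33+15+19 = 107
H - K - V - S - Q - X: 10+30+39+24+15 = 118
H - K - V - S - X - Q: 10+30+39+19+15 = 113
H - K - V - X - Q - S: 10+30+32+15+24 = 111
H - K - V - X - S - Q: 10+30+32+19+24 = 115
H - K - S - Q - V - X: 10+16+24+33+32 = 115
H - K - S - Q - X - V: 10+16+24+15+32 = 97
… (106 more)
H - X - K - S - Q - V: 7+3+16+24+33 = 83  ← best
The minimum is 83.
One shortest path: H → X → K → S → Q → V.

Shortest open route: 83.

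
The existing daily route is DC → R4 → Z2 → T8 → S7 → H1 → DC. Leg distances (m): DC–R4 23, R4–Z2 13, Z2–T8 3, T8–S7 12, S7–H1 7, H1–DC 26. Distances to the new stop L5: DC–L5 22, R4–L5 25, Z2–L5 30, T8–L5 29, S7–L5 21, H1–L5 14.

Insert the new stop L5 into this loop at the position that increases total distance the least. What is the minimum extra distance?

Insertion cost between consecutive stops i–j is d(i,L5) + d(L5,j) − d(i,j):
  between DC and R4: 22 + 25 − 23 = 24
  between R4 and Z2: 25 + 30 − 13 = 42
  between Z2 and T8: 30 + 29 − 3 = 56
  between T8 and S7: 29 + 21 − 12 = 38
  between S7 and H1: 21 + 14 − 7 = 28
  between H1 and DC: 14 + 22 − 26 = 10
Cheapest insertion is between H1 and DC, adding 10.
New total = 84 + 10 = 94.

Adding 10 m by placing L5 on the H1–DC leg.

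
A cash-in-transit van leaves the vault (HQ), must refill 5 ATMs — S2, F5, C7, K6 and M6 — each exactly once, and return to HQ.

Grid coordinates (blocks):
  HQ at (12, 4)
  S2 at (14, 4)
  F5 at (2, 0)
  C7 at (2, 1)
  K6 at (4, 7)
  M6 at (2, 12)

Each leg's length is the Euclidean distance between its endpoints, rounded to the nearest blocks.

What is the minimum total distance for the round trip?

Minimum total distance: 39 blocks.

HQ → S2 → F5 → C7 → K6 → M6 → HQ: 2+13+1+6+5+13 = 40
HQ → S2 → F5 → C7 → M6 → K6 → HQ: 2+13+1+11+5+9 = 41
HQ → S2 → F5 → K6 → C7 → M6 → HQ: 2+13+7+6+11+13 = 52
HQ → S2 → F5 → K6 → M6 → C7 → HQ: 2+13+7+5+11+10 = 48
HQ → S2 → F5 → M6 → C7 → K6 → HQ: 2+13+12+11+6+9 = 53
HQ → S2 → F5 → M6 → K6 → C7 → HQ: 2+13+12+5+6+10 = 48
HQ → S2 → C7 → F5 → K6 → M6 → HQ: 2+12+1+7+5+13 = 40
HQ → S2 → C7 → F5 → M6 → K6 → HQ: 2+12+1+12+5+9 = 41
HQ → S2 → C7 → K6 → F5 → M6 → HQ: 2+12+6+7+12+13 = 52
HQ → S2 → C7 → K6 → M6 → F5 → HQ: 2+12+6+5+12+11 = 48
HQ → S2 → C7 → M6 → F5 → K6 → HQ: 2+12+11+12+7+9 = 53
HQ → S2 → C7 → M6 → K6 → F5 → HQ: 2+12+11+5+7+11 = 48
HQ → S2 → K6 → F5 → C7 → M6 → HQ: 2+10+7+1+11+13 = 44
HQ → S2 → K6 → F5 → M6 → C7 → HQ: 2+10+7+12+11+10 = 52
… (46 more)
HQ → S2 → M6 → K6 → F5 → C7 → HQ: 2+14+5+7+1+10 = 39  ← best
The minimum is 39.
One optimal route: HQ → S2 → M6 → K6 → F5 → C7 → HQ (or its reverse).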